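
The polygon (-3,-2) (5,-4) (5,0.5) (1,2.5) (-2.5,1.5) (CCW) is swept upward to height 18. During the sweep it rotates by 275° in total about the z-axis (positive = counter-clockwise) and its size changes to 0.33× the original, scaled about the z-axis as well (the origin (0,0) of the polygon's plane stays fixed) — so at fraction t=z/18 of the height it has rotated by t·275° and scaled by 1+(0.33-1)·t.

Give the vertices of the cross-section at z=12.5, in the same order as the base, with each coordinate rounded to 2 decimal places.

t = z/height = 12.5/18 = 0.694444
s = 1 + (scale-1)·z/height = 1 + (0.33-1)·12.5/18 = 0.534722
θ = twist·z/height = 275°·12.5/18 = 190.9722° = 3.333094 rad
cos θ = -0.981720, sin θ = -0.190333 (intermediates below are computed at full precision and shown rounded to 5 d.p.)
v1: (-3,-2) → rotate → (2.56449,2.53444) → ×s → (1.37129,1.35522) → (1.37,1.36)
v2: (5,-4) → rotate → (-5.66993,2.97521) → ×s → (-3.03184,1.59091) → (-3.03,1.59)
v3: (5,0.5) → rotate → (-4.81343,-1.44253) → ×s → (-2.57385,-0.77135) → (-2.57,-0.77)
v4: (1,2.5) → rotate → (-0.50589,-2.64463) → ×s → (-0.27051,-1.41414) → (-0.27,-1.41)
v5: (-2.5,1.5) → rotate → (2.73980,-0.99675) → ×s → (1.46503,-0.53298) → (1.47,-0.53)

Cross-section at z=12.5: (1.37,1.36) (-3.03,1.59) (-2.57,-0.77) (-0.27,-1.41) (1.47,-0.53)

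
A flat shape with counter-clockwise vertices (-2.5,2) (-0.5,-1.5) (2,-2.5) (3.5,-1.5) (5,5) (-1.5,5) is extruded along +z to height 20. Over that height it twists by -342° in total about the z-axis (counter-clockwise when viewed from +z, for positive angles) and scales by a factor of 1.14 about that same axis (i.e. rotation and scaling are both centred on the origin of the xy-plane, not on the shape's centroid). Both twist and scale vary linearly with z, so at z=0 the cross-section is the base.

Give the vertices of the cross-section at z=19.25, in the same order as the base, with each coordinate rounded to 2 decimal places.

Cross-section at z=19.25: (-3.60,0.50) (0.38,-1.75) (3.40,-1.27) (4.28,0.57) (1.96,7.78) (-4.37,4.00)

t = z/height = 19.25/20 = 0.9625
s = 1 + (scale-1)·z/height = 1 + (1.14-1)·19.25/20 = 1.134750
θ = twist·z/height = -342°·19.25/20 = -329.1750° = -5.745188 rad
cos θ = 0.858736, sin θ = 0.512418 (intermediates below are computed at full precision and shown rounded to 5 d.p.)
v1: (-2.5,2) → rotate → (-3.17168,0.43643) → ×s → (-3.59906,0.49524) → (-3.60,0.50)
v2: (-0.5,-1.5) → rotate → (0.33926,-1.54431) → ×s → (0.38497,-1.75241) → (0.38,-1.75)
v3: (2,-2.5) → rotate → (2.99852,-1.12201) → ×s → (3.40257,-1.27320) → (3.40,-1.27)
v4: (3.5,-1.5) → rotate → (3.77420,0.50536) → ×s → (4.28278,0.57345) → (4.28,0.57)
v5: (5,5) → rotate → (1.73159,6.85577) → ×s → (1.96493,7.77959) → (1.96,7.78)
v6: (-1.5,5) → rotate → (-3.85019,3.52506) → ×s → (-4.36901,4.00006) → (-4.37,4.00)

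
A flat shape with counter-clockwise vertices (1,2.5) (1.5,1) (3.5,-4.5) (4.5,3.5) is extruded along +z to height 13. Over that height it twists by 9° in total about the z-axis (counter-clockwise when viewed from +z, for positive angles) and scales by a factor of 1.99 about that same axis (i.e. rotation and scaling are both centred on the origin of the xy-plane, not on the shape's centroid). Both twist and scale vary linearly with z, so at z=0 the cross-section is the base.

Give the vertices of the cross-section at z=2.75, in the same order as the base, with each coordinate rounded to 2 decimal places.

t = z/height = 2.75/13 = 0.211538
s = 1 + (scale-1)·z/height = 1 + (1.99-1)·2.75/13 = 1.209423
θ = twist·z/height = 9°·2.75/13 = 1.9038° = 0.033228 rad
cos θ = 0.999448, sin θ = 0.033222 (intermediates below are computed at full precision and shown rounded to 5 d.p.)
v1: (1,2.5) → rotate → (0.91639,2.53184) → ×s → (1.10831,3.06207) → (1.11,3.06)
v2: (1.5,1) → rotate → (1.46595,1.04928) → ×s → (1.77295,1.26903) → (1.77,1.27)
v3: (3.5,-4.5) → rotate → (3.64757,-4.38124) → ×s → (4.41145,-5.29877) → (4.41,-5.30)
v4: (4.5,3.5) → rotate → (4.38124,3.64757) → ×s → (5.29877,4.41145) → (5.30,4.41)

Cross-section at z=2.75: (1.11,3.06) (1.77,1.27) (4.41,-5.30) (5.30,4.41)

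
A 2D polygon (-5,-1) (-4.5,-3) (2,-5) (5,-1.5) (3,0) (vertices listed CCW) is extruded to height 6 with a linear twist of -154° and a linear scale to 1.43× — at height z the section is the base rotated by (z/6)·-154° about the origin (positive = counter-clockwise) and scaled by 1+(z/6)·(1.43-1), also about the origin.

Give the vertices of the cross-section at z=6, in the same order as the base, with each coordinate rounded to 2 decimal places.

Cross-section at z=6: (5.80,4.42) (3.90,6.68) (-5.70,5.17) (-7.37,-1.21) (-3.86,-1.88)

t = z/height = 6/6 = 1
s = 1 + (scale-1)·z/height = 1 + (1.43-1)·6/6 = 1.430000
θ = twist·z/height = -154°·6/6 = -154.0000° = -2.687807 rad
cos θ = -0.898794, sin θ = -0.438371 (intermediates below are computed at full precision and shown rounded to 5 d.p.)
v1: (-5,-1) → rotate → (4.05560,3.09065) → ×s → (5.79951,4.41963) → (5.80,4.42)
v2: (-4.5,-3) → rotate → (2.72946,4.66905) → ×s → (3.90313,6.67674) → (3.90,6.68)
v3: (2,-5) → rotate → (-3.98944,3.61723) → ×s → (-5.70490,5.17264) → (-5.70,5.17)
v4: (5,-1.5) → rotate → (-5.15153,-0.84366) → ×s → (-7.36668,-1.20644) → (-7.37,-1.21)
v5: (3,0) → rotate → (-2.69638,-1.31511) → ×s → (-3.85583,-1.88061) → (-3.86,-1.88)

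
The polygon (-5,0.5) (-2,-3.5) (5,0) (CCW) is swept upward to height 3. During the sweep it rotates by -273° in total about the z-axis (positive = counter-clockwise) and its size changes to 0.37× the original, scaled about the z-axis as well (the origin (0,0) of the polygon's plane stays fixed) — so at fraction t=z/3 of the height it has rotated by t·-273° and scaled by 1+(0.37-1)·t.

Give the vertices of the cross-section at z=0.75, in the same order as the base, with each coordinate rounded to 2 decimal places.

Cross-section at z=0.75: (-1.17,4.07) (-3.36,0.47) (1.56,-3.91)

t = z/height = 0.75/3 = 0.25
s = 1 + (scale-1)·z/height = 1 + (0.37-1)·0.75/3 = 0.842500
θ = twist·z/height = -273°·0.75/3 = -68.2500° = -1.191187 rad
cos θ = 0.370557, sin θ = -0.928810 (intermediates below are computed at full precision and shown rounded to 5 d.p.)
v1: (-5,0.5) → rotate → (-1.38838,4.82933) → ×s → (-1.16971,4.06871) → (-1.17,4.07)
v2: (-2,-3.5) → rotate → (-3.99195,0.56067) → ×s → (-3.36322,0.47236) → (-3.36,0.47)
v3: (5,0) → rotate → (1.85279,-4.64405) → ×s → (1.56097,-3.91261) → (1.56,-3.91)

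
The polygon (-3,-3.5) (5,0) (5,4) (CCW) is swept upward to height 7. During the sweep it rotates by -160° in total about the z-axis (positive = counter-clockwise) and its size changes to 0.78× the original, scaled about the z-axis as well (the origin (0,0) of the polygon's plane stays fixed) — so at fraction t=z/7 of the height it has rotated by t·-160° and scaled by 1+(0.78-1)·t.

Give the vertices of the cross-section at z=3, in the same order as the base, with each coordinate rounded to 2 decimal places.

Cross-section at z=3: (-3.94,1.37) (1.65,-4.22) (5.03,-2.89)

t = z/height = 3/7 = 0.428571
s = 1 + (scale-1)·z/height = 1 + (0.78-1)·3/7 = 0.905714
θ = twist·z/height = -160°·3/7 = -68.5714° = -1.196797 rad
cos θ = 0.365341, sin θ = -0.930874 (intermediates below are computed at full precision and shown rounded to 5 d.p.)
v1: (-3,-3.5) → rotate → (-4.35408,1.51393) → ×s → (-3.94355,1.37119) → (-3.94,1.37)
v2: (5,0) → rotate → (1.82671,-4.65437) → ×s → (1.65447,-4.21553) → (1.65,-4.22)
v3: (5,4) → rotate → (5.55020,-3.19300) → ×s → (5.02690,-2.89195) → (5.03,-2.89)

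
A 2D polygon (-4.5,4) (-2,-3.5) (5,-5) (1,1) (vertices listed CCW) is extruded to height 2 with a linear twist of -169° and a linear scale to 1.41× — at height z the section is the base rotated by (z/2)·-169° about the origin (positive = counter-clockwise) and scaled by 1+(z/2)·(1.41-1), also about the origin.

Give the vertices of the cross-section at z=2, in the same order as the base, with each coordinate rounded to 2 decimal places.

Cross-section at z=2: (7.30,-4.33) (1.83,5.38) (-8.27,5.58) (-1.12,-1.65)

t = z/height = 2/2 = 1
s = 1 + (scale-1)·z/height = 1 + (1.41-1)·2/2 = 1.410000
θ = twist·z/height = -169°·2/2 = -169.0000° = -2.949606 rad
cos θ = -0.981627, sin θ = -0.190809 (intermediates below are computed at full precision and shown rounded to 5 d.p.)
v1: (-4.5,4) → rotate → (5.18056,-3.06787) → ×s → (7.30459,-4.32569) → (7.30,-4.33)
v2: (-2,-3.5) → rotate → (1.29542,3.81731) → ×s → (1.82655,5.38241) → (1.83,5.38)
v3: (5,-5) → rotate → (-5.86218,3.95409) → ×s → (-8.26568,5.57527) → (-8.27,5.58)
v4: (1,1) → rotate → (-0.79082,-1.17244) → ×s → (-1.11505,-1.65314) → (-1.12,-1.65)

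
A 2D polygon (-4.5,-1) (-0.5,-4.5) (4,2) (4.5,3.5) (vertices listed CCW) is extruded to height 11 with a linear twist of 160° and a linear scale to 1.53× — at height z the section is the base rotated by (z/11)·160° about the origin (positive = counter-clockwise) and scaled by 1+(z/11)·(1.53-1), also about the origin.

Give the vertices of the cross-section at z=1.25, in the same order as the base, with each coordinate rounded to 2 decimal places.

t = z/height = 1.25/11 = 0.113636
s = 1 + (scale-1)·z/height = 1 + (1.53-1)·1.25/11 = 1.060227
θ = twist·z/height = 160°·1.25/11 = 18.1818° = 0.317333 rad
cos θ = 0.950071, sin θ = 0.312033 (intermediates below are computed at full precision and shown rounded to 5 d.p.)
v1: (-4.5,-1) → rotate → (-3.96329,-2.35422) → ×s → (-4.20198,-2.49601) → (-4.20,-2.50)
v2: (-0.5,-4.5) → rotate → (0.92911,-4.43134) → ×s → (0.98507,-4.69822) → (0.99,-4.70)
v3: (4,2) → rotate → (3.17622,3.14828) → ×s → (3.36751,3.33789) → (3.37,3.34)
v4: (4.5,3.5) → rotate → (3.18320,4.72940) → ×s → (3.37492,5.01424) → (3.37,5.01)

Cross-section at z=1.25: (-4.20,-2.50) (0.99,-4.70) (3.37,3.34) (3.37,5.01)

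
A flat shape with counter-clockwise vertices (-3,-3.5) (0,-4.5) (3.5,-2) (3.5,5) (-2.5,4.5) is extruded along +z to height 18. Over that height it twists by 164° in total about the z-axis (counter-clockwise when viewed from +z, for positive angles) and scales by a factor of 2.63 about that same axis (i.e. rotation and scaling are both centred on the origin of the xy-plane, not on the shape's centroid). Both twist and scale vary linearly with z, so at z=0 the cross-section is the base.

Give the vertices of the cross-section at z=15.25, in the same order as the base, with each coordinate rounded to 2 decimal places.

t = z/height = 15.25/18 = 0.847222
s = 1 + (scale-1)·z/height = 1 + (2.63-1)·15.25/18 = 2.380972
θ = twist·z/height = 164°·15.25/18 = 138.9444° = 2.425038 rad
cos θ = -0.754073, sin θ = 0.656791 (intermediates below are computed at full precision and shown rounded to 5 d.p.)
v1: (-3,-3.5) → rotate → (4.56099,0.66888) → ×s → (10.85958,1.59259) → (10.86,1.59)
v2: (0,-4.5) → rotate → (2.95556,3.39333) → ×s → (7.03710,8.07942) → (7.04,8.08)
v3: (3.5,-2) → rotate → (-1.32567,3.80691) → ×s → (-3.15639,9.06415) → (-3.16,9.06)
v4: (3.5,5) → rotate → (-5.92321,-1.47160) → ×s → (-14.10299,-3.50384) → (-14.10,-3.50)
v5: (-2.5,4.5) → rotate → (-1.07037,-5.03531) → ×s → (-2.54853,-11.98892) → (-2.55,-11.99)

Cross-section at z=15.25: (10.86,1.59) (7.04,8.08) (-3.16,9.06) (-14.10,-3.50) (-2.55,-11.99)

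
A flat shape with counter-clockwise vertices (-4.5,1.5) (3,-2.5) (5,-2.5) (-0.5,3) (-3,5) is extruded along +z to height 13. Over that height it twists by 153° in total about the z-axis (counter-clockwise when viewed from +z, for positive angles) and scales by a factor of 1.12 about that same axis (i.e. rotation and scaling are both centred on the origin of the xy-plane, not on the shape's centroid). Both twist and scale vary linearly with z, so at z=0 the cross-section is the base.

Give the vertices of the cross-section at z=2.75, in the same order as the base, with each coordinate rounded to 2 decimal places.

t = z/height = 2.75/13 = 0.211538
s = 1 + (scale-1)·z/height = 1 + (1.12-1)·2.75/13 = 1.025385
θ = twist·z/height = 153°·2.75/13 = 32.3654° = 0.564883 rad
cos θ = 0.844651, sin θ = 0.535317 (intermediates below are computed at full precision and shown rounded to 5 d.p.)
v1: (-4.5,1.5) → rotate → (-4.60391,-1.14195) → ×s → (-4.72078,-1.17094) → (-4.72,-1.17)
v2: (3,-2.5) → rotate → (3.87225,-0.50568) → ×s → (3.97054,-0.51852) → (3.97,-0.52)
v3: (5,-2.5) → rotate → (5.56155,0.56495) → ×s → (5.70273,0.57930) → (5.70,0.58)
v4: (-0.5,3) → rotate → (-2.02828,2.26630) → ×s → (-2.07976,2.32383) → (-2.08,2.32)
v5: (-3,5) → rotate → (-5.21054,2.61731) → ×s → (-5.34280,2.68375) → (-5.34,2.68)

Cross-section at z=2.75: (-4.72,-1.17) (3.97,-0.52) (5.70,0.58) (-2.08,2.32) (-5.34,2.68)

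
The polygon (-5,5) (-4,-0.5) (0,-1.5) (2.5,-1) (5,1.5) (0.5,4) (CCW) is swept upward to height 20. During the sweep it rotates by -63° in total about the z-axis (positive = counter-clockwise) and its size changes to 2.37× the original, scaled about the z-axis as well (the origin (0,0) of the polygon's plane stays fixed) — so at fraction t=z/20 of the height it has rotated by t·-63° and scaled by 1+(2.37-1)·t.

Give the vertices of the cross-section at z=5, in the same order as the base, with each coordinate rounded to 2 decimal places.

Cross-section at z=5: (-4.64,8.28) (-5.35,0.81) (-0.55,-1.94) (2.87,-2.20) (7.01,0.12) (2.10,4.99)

t = z/height = 5/20 = 0.25
s = 1 + (scale-1)·z/height = 1 + (2.37-1)·5/20 = 1.342500
θ = twist·z/height = -63°·5/20 = -15.7500° = -0.274889 rad
cos θ = 0.962455, sin θ = -0.271440 (intermediates below are computed at full precision and shown rounded to 5 d.p.)
v1: (-5,5) → rotate → (-3.45507,6.16948) → ×s → (-4.63844,8.28252) → (-4.64,8.28)
v2: (-4,-0.5) → rotate → (-3.98554,0.60453) → ×s → (-5.35059,0.81159) → (-5.35,0.81)
v3: (0,-1.5) → rotate → (-0.40716,-1.44368) → ×s → (-0.54661,-1.93814) → (-0.55,-1.94)
v4: (2.5,-1) → rotate → (2.13470,-1.64106) → ×s → (2.86583,-2.20312) → (2.87,-2.20)
v5: (5,1.5) → rotate → (5.21944,0.08648) → ×s → (7.00709,0.11610) → (7.01,0.12)
v6: (0.5,4) → rotate → (1.56699,3.71410) → ×s → (2.10368,4.98618) → (2.10,4.99)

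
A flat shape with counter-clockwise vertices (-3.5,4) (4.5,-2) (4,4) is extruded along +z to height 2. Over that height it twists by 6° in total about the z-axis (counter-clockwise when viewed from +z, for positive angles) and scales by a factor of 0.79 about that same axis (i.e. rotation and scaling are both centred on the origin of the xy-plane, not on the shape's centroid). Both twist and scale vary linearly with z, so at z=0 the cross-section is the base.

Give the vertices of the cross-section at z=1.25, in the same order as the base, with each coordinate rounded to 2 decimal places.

t = z/height = 1.25/2 = 0.625
s = 1 + (scale-1)·z/height = 1 + (0.79-1)·1.25/2 = 0.868750
θ = twist·z/height = 6°·1.25/2 = 3.7500° = 0.065450 rad
cos θ = 0.997859, sin θ = 0.065403 (intermediates below are computed at full precision and shown rounded to 5 d.p.)
v1: (-3.5,4) → rotate → (-3.75412,3.76252) → ×s → (-3.26139,3.26869) → (-3.26,3.27)
v2: (4.5,-2) → rotate → (4.62117,-1.70140) → ×s → (4.01464,-1.47809) → (4.01,-1.48)
v3: (4,4) → rotate → (3.72982,4.25305) → ×s → (3.24028,3.69484) → (3.24,3.69)

Cross-section at z=1.25: (-3.26,3.27) (4.01,-1.48) (3.24,3.69)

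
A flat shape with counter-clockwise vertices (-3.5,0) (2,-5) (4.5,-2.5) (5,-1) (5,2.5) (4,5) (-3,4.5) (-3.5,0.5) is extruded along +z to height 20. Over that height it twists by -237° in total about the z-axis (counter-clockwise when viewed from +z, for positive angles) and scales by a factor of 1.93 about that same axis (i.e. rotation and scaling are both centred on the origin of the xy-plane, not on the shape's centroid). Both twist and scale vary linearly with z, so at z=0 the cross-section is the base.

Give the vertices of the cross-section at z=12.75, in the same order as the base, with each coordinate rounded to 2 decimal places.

t = z/height = 12.75/20 = 0.6375
s = 1 + (scale-1)·z/height = 1 + (1.93-1)·12.75/20 = 1.592875
θ = twist·z/height = -237°·12.75/20 = -151.0875° = -2.636974 rad
cos θ = -0.875359, sin θ = -0.483473 (intermediates below are computed at full precision and shown rounded to 5 d.p.)
v1: (-3.5,0) → rotate → (3.06376,1.69216) → ×s → (4.88018,2.69539) → (4.88,2.70)
v2: (2,-5) → rotate → (-4.16808,3.40985) → ×s → (-6.63924,5.43146) → (-6.64,5.43)
v3: (4.5,-2.5) → rotate → (-5.14780,0.01277) → ×s → (-8.19980,0.02034) → (-8.20,0.02)
v4: (5,-1) → rotate → (-4.86027,-1.54201) → ×s → (-7.74180,-2.45623) → (-7.74,-2.46)
v5: (5,2.5) → rotate → (-3.16811,-4.60576) → ×s → (-5.04641,-7.33641) → (-5.05,-7.34)
v6: (4,5) → rotate → (-1.08407,-6.31069) → ×s → (-1.72679,-10.05214) → (-1.73,-10.05)
v7: (-3,4.5) → rotate → (4.80171,-2.48870) → ×s → (7.64852,-3.96418) → (7.65,-3.96)
v8: (-3.5,0.5) → rotate → (3.30549,1.25448) → ×s → (5.26524,1.99823) → (5.27,2.00)

Cross-section at z=12.75: (4.88,2.70) (-6.64,5.43) (-8.20,0.02) (-7.74,-2.46) (-5.05,-7.34) (-1.73,-10.05) (7.65,-3.96) (5.27,2.00)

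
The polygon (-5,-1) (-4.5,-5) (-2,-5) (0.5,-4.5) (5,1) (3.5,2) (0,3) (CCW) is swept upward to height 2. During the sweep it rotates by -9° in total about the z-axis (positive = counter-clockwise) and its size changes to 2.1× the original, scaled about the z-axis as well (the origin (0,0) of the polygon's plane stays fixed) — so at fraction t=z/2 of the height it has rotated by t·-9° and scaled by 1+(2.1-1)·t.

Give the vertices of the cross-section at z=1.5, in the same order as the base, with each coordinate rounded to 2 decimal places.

Cross-section at z=1.5: (-9.28,-0.74) (-9.23,-8.10) (-4.70,-8.63) (-0.06,-8.26) (9.28,0.74) (6.77,2.87) (0.64,5.44)

t = z/height = 1.5/2 = 0.75
s = 1 + (scale-1)·z/height = 1 + (2.1-1)·1.5/2 = 1.825000
θ = twist·z/height = -9°·1.5/2 = -6.7500° = -0.117810 rad
cos θ = 0.993068, sin θ = -0.117537 (intermediates below are computed at full precision and shown rounded to 5 d.p.)
v1: (-5,-1) → rotate → (-5.08288,-0.40538) → ×s → (-9.27626,-0.73982) → (-9.28,-0.74)
v2: (-4.5,-5) → rotate → (-5.05650,-4.43642) → ×s → (-9.22810,-8.09647) → (-9.23,-8.10)
v3: (-2,-5) → rotate → (-2.57382,-4.73027) → ×s → (-4.69723,-8.63274) → (-4.70,-8.63)
v4: (0.5,-4.5) → rotate → (-0.03238,-4.52758) → ×s → (-0.05910,-8.26283) → (-0.06,-8.26)
v5: (5,1) → rotate → (5.08288,0.40538) → ×s → (9.27626,0.73982) → (9.28,0.74)
v6: (3.5,2) → rotate → (3.71081,1.57476) → ×s → (6.77224,2.87393) → (6.77,2.87)
v7: (0,3) → rotate → (0.35261,2.97921) → ×s → (0.64352,5.43705) → (0.64,5.44)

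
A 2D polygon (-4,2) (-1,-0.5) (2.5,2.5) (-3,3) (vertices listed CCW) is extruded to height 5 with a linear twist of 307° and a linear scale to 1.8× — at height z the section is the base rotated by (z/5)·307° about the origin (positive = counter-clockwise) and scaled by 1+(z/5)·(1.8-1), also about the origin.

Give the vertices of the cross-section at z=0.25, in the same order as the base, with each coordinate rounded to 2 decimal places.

t = z/height = 0.25/5 = 0.05
s = 1 + (scale-1)·z/height = 1 + (1.8-1)·0.25/5 = 1.040000
θ = twist·z/height = 307°·0.25/5 = 15.3500° = 0.267908 rad
cos θ = 0.964327, sin θ = 0.264715 (intermediates below are computed at full precision and shown rounded to 5 d.p.)
v1: (-4,2) → rotate → (-4.38674,0.86979) → ×s → (-4.56221,0.90459) → (-4.56,0.90)
v2: (-1,-0.5) → rotate → (-0.83197,-0.74688) → ×s → (-0.86525,-0.77675) → (-0.87,-0.78)
v3: (2.5,2.5) → rotate → (1.74903,3.07260) → ×s → (1.81899,3.19551) → (1.82,3.20)
v4: (-3,3) → rotate → (-3.68712,2.09884) → ×s → (-3.83461,2.18279) → (-3.83,2.18)

Cross-section at z=0.25: (-4.56,0.90) (-0.87,-0.78) (1.82,3.20) (-3.83,2.18)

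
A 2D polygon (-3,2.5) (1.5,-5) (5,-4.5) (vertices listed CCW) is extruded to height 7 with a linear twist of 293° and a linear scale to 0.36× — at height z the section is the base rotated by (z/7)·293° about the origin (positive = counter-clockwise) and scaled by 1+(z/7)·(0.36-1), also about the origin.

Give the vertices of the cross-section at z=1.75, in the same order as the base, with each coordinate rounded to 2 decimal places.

Cross-section at z=1.75: (-2.74,-1.81) (4.38,0.00) (4.83,2.93)

t = z/height = 1.75/7 = 0.25
s = 1 + (scale-1)·z/height = 1 + (0.36-1)·1.75/7 = 0.840000
θ = twist·z/height = 293°·1.75/7 = 73.2500° = 1.278454 rad
cos θ = 0.288196, sin θ = 0.957571 (intermediates below are computed at full precision and shown rounded to 5 d.p.)
v1: (-3,2.5) → rotate → (-3.25852,-2.15222) → ×s → (-2.73715,-1.80787) → (-2.74,-1.81)
v2: (1.5,-5) → rotate → (5.22015,-0.00462) → ×s → (4.38493,-0.00388) → (4.38,0.00)
v3: (5,-4.5) → rotate → (5.75005,3.49097) → ×s → (4.83004,2.93242) → (4.83,2.93)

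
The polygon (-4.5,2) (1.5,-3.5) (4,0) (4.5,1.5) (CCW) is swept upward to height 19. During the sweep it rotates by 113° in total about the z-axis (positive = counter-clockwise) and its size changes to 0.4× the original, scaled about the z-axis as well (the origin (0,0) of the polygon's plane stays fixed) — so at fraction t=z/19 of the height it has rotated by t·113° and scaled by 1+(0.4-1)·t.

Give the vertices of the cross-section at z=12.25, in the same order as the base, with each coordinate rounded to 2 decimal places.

Cross-section at z=12.25: (-1.99,-2.28) (2.32,0.25) (0.72,2.34) (-0.07,2.91)

t = z/height = 12.25/19 = 0.644737
s = 1 + (scale-1)·z/height = 1 + (0.4-1)·12.25/19 = 0.613158
θ = twist·z/height = 113°·12.25/19 = 72.8553° = 1.271564 rad
cos θ = 0.294787, sin θ = 0.955563 (intermediates below are computed at full precision and shown rounded to 5 d.p.)
v1: (-4.5,2) → rotate → (-3.23767,-3.71046) → ×s → (-1.98520,-2.27510) → (-1.99,-2.28)
v2: (1.5,-3.5) → rotate → (3.78665,0.40159) → ×s → (2.32181,0.24624) → (2.32,0.25)
v3: (4,0) → rotate → (1.17915,3.82225) → ×s → (0.72300,2.34364) → (0.72,2.34)
v4: (4.5,1.5) → rotate → (-0.10681,4.74221) → ×s → (-0.06549,2.90773) → (-0.07,2.91)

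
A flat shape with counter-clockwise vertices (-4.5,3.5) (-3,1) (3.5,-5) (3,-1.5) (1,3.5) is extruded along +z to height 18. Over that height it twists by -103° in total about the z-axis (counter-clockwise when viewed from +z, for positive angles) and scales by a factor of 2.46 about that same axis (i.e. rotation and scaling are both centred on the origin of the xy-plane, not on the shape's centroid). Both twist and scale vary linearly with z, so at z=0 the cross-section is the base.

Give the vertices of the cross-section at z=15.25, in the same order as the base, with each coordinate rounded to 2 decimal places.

t = z/height = 15.25/18 = 0.847222
s = 1 + (scale-1)·z/height = 1 + (2.46-1)·15.25/18 = 2.236944
θ = twist·z/height = -103°·15.25/18 = -87.2639° = -1.523042 rad
cos θ = 0.047736, sin θ = -0.998860 (intermediates below are computed at full precision and shown rounded to 5 d.p.)
v1: (-4.5,3.5) → rotate → (3.28120,4.66195) → ×s → (7.33986,10.42851) → (7.34,10.43)
v2: (-3,1) → rotate → (0.85565,3.04432) → ×s → (1.91405,6.80997) → (1.91,6.81)
v3: (3.5,-5) → rotate → (-4.82722,-3.73469) → ×s → (-10.79823,-8.35429) → (-10.80,-8.35)
v4: (3,-1.5) → rotate → (-1.35508,-3.06818) → ×s → (-3.03124,-6.86336) → (-3.03,-6.86)
v5: (1,3.5) → rotate → (3.54375,-0.83178) → ×s → (7.92716,-1.86065) → (7.93,-1.86)

Cross-section at z=15.25: (7.34,10.43) (1.91,6.81) (-10.80,-8.35) (-3.03,-6.86) (7.93,-1.86)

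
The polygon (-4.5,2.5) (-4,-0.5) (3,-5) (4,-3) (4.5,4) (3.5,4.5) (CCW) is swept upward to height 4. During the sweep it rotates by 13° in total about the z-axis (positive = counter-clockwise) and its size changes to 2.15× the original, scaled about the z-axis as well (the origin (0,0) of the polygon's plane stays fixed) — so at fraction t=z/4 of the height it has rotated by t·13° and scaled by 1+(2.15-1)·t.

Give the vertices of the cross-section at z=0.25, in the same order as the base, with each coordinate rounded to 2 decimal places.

Cross-section at z=0.25: (-4.86,2.61) (-4.28,-0.60) (3.29,-5.31) (4.33,-3.15) (4.76,4.36) (3.68,4.88)

t = z/height = 0.25/4 = 0.0625
s = 1 + (scale-1)·z/height = 1 + (2.15-1)·0.25/4 = 1.071875
θ = twist·z/height = 13°·0.25/4 = 0.8125° = 0.014181 rad
cos θ = 0.999899, sin θ = 0.014180 (intermediates below are computed at full precision and shown rounded to 5 d.p.)
v1: (-4.5,2.5) → rotate → (-4.53500,2.43594) → ×s → (-4.86095,2.61102) → (-4.86,2.61)
v2: (-4,-0.5) → rotate → (-3.99251,-0.55667) → ×s → (-4.27947,-0.59668) → (-4.28,-0.60)
v3: (3,-5) → rotate → (3.07060,-4.95696) → ×s → (3.29130,-5.31324) → (3.29,-5.31)
v4: (4,-3) → rotate → (4.04214,-2.94298) → ×s → (4.33267,-3.15450) → (4.33,-3.15)
v5: (4.5,4) → rotate → (4.44283,4.06341) → ×s → (4.76215,4.35547) → (4.76,4.36)
v6: (3.5,4.5) → rotate → (3.43584,4.54918) → ×s → (3.68279,4.87615) → (3.68,4.88)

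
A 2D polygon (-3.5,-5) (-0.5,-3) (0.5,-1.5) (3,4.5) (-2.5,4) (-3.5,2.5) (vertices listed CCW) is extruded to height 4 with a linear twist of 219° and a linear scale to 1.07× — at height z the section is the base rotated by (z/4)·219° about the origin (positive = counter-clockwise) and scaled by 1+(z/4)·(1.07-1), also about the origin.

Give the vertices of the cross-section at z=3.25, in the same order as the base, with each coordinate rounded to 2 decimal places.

Cross-section at z=3.25: (3.89,5.15) (0.64,3.15) (-0.47,1.60) (-3.34,-4.64) (2.49,-4.32) (3.60,-2.77)

t = z/height = 3.25/4 = 0.8125
s = 1 + (scale-1)·z/height = 1 + (1.07-1)·3.25/4 = 1.056875
θ = twist·z/height = 219°·3.25/4 = 177.9375° = 3.105595 rad
cos θ = -0.999352, sin θ = 0.035990 (intermediates below are computed at full precision and shown rounded to 5 d.p.)
v1: (-3.5,-5) → rotate → (3.67768,4.87080) → ×s → (3.88685,5.14782) → (3.89,5.15)
v2: (-0.5,-3) → rotate → (0.60765,2.98006) → ×s → (0.64220,3.14955) → (0.64,3.15)
v3: (0.5,-1.5) → rotate → (-0.44569,1.51702) → ×s → (-0.47104,1.60330) → (-0.47,1.60)
v4: (3,4.5) → rotate → (-3.16001,-4.38912) → ×s → (-3.33974,-4.63875) → (-3.34,-4.64)
v5: (-2.5,4) → rotate → (2.35442,-4.08738) → ×s → (2.48833,-4.31985) → (2.49,-4.32)
v6: (-3.5,2.5) → rotate → (3.40776,-2.62434) → ×s → (3.60157,-2.77360) → (3.60,-2.77)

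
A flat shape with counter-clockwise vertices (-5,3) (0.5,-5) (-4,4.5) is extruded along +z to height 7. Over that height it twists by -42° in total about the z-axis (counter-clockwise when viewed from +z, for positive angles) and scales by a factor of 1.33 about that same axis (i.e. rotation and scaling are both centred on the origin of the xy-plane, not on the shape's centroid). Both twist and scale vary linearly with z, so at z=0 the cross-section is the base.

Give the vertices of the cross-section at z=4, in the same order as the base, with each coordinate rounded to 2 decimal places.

Cross-section at z=4: (-3.98,5.67) (-1.87,-5.67) (-2.17,6.82)

t = z/height = 4/7 = 0.571429
s = 1 + (scale-1)·z/height = 1 + (1.33-1)·4/7 = 1.188571
θ = twist·z/height = -42°·4/7 = -24.0000° = -0.418879 rad
cos θ = 0.913545, sin θ = -0.406737 (intermediates below are computed at full precision and shown rounded to 5 d.p.)
v1: (-5,3) → rotate → (-3.34752,4.77432) → ×s → (-3.97876,5.67462) → (-3.98,5.67)
v2: (0.5,-5) → rotate → (-1.57691,-4.77110) → ×s → (-1.87427,-5.67079) → (-1.87,-5.67)
v3: (-4,4.5) → rotate → (-1.82387,5.73790) → ×s → (-2.16780,6.81991) → (-2.17,6.82)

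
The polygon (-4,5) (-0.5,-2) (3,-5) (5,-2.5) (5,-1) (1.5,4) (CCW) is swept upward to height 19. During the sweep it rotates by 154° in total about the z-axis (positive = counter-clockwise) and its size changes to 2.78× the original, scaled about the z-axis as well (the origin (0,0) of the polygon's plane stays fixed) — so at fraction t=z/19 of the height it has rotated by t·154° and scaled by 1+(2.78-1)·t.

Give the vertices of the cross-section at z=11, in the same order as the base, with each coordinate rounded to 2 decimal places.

Cross-section at z=11: (-10.27,-7.97) (4.05,-1.07) (10.24,5.94) (5.22,10.08) (2.18,10.12) (-8.08,3.16)

t = z/height = 11/19 = 0.578947
s = 1 + (scale-1)·z/height = 1 + (2.78-1)·11/19 = 2.030526
θ = twist·z/height = 154°·11/19 = 89.1579° = 1.556099 rad
cos θ = 0.014697, sin θ = 0.999892 (intermediates below are computed at full precision and shown rounded to 5 d.p.)
v1: (-4,5) → rotate → (-5.05825,-3.92608) → ×s → (-10.27091,-7.97201) → (-10.27,-7.97)
v2: (-0.5,-2) → rotate → (1.99244,-0.52934) → ×s → (4.04569,-1.07484) → (4.05,-1.07)
v3: (3,-5) → rotate → (5.04355,2.92619) → ×s → (10.24106,5.94171) → (10.24,5.94)
v4: (5,-2.5) → rotate → (2.57321,4.96272) → ×s → (5.22498,10.07693) → (5.22,10.08)
v5: (5,-1) → rotate → (1.07338,4.98476) → ×s → (2.17952,10.12169) → (2.18,10.12)
v6: (1.5,4) → rotate → (-3.97752,1.55863) → ×s → (-8.07646,3.16483) → (-8.08,3.16)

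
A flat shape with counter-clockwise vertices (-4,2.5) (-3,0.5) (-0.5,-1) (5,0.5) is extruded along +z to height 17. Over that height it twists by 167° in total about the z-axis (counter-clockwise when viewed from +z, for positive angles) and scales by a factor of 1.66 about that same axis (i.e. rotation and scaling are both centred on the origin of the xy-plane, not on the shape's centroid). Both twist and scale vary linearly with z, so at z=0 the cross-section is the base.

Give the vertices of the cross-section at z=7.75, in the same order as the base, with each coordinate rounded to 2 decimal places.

Cross-section at z=7.75: (-4.40,-4.27) (-1.57,-3.63) (1.11,-0.94) (0.93,6.47)

t = z/height = 7.75/17 = 0.455882
s = 1 + (scale-1)·z/height = 1 + (1.66-1)·7.75/17 = 1.300882
θ = twist·z/height = 167°·7.75/17 = 76.1324° = 1.328760 rad
cos θ = 0.239680, sin θ = 0.970852 (intermediates below are computed at full precision and shown rounded to 5 d.p.)
v1: (-4,2.5) → rotate → (-3.38585,-3.28421) → ×s → (-4.40459,-4.27237) → (-4.40,-4.27)
v2: (-3,0.5) → rotate → (-1.20447,-2.79272) → ×s → (-1.56687,-3.63299) → (-1.57,-3.63)
v3: (-0.5,-1) → rotate → (0.85101,-0.72511) → ×s → (1.10707,-0.94328) → (1.11,-0.94)
v4: (5,0.5) → rotate → (0.71297,4.97410) → ×s → (0.92749,6.47072) → (0.93,6.47)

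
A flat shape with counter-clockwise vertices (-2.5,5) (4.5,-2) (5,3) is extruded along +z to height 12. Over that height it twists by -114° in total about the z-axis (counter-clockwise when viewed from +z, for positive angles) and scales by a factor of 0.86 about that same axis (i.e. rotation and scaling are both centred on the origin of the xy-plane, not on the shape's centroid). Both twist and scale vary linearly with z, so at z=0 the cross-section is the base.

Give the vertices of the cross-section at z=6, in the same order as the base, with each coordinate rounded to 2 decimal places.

t = z/height = 6/12 = 0.5
s = 1 + (scale-1)·z/height = 1 + (0.86-1)·6/12 = 0.930000
θ = twist·z/height = -114°·6/12 = -57.0000° = -0.994838 rad
cos θ = 0.544639, sin θ = -0.838671 (intermediates below are computed at full precision and shown rounded to 5 d.p.)
v1: (-2.5,5) → rotate → (2.83176,4.81987) → ×s → (2.63353,4.48248) → (2.63,4.48)
v2: (4.5,-2) → rotate → (0.77353,-4.86330) → ×s → (0.71939,-4.52286) → (0.72,-4.52)
v3: (5,3) → rotate → (5.23921,-2.55944) → ×s → (4.87246,-2.38028) → (4.87,-2.38)

Cross-section at z=6: (2.63,4.48) (0.72,-4.52) (4.87,-2.38)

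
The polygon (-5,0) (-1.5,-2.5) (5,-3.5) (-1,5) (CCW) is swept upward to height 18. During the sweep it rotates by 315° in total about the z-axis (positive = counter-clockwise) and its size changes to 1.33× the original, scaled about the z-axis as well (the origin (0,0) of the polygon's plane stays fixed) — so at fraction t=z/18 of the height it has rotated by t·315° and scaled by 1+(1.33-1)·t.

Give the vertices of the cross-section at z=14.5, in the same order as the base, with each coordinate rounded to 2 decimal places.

t = z/height = 14.5/18 = 0.805556
s = 1 + (scale-1)·z/height = 1 + (1.33-1)·14.5/18 = 1.265833
θ = twist·z/height = 315°·14.5/18 = 253.7500° = 4.428773 rad
cos θ = -0.279829, sin θ = -0.960050 (intermediates below are computed at full precision and shown rounded to 5 d.p.)
v1: (-5,0) → rotate → (1.39915,4.80025) → ×s → (1.77108,6.07632) → (1.77,6.08)
v2: (-1.5,-2.5) → rotate → (-1.98038,2.13965) → ×s → (-2.50683,2.70844) → (-2.51,2.71)
v3: (5,-3.5) → rotate → (-4.75932,-3.82085) → ×s → (-6.02451,-4.83656) → (-6.02,-4.84)
v4: (-1,5) → rotate → (5.08008,-0.43910) → ×s → (6.43053,-0.55582) → (6.43,-0.56)

Cross-section at z=14.5: (1.77,6.08) (-2.51,2.71) (-6.02,-4.84) (6.43,-0.56)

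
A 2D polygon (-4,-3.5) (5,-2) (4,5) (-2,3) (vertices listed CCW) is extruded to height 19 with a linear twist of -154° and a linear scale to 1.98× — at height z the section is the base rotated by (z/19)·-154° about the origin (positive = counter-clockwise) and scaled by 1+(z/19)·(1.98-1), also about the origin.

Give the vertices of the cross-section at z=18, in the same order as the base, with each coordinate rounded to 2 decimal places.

t = z/height = 18/19 = 0.947368
s = 1 + (scale-1)·z/height = 1 + (1.98-1)·18/19 = 1.928421
θ = twist·z/height = -154°·18/19 = -145.8947° = -2.546344 rad
cos θ = -0.828009, sin θ = -0.560715 (intermediates below are computed at full precision and shown rounded to 5 d.p.)
v1: (-4,-3.5) → rotate → (1.34953,5.14089) → ×s → (2.60247,9.91380) → (2.60,9.91)
v2: (5,-2) → rotate → (-5.26147,-1.14756) → ×s → (-10.14634,-2.21297) → (-10.15,-2.21)
v3: (4,5) → rotate → (-0.50846,-6.38290) → ×s → (-0.98053,-12.30893) → (-0.98,-12.31)
v4: (-2,3) → rotate → (3.33816,-1.36260) → ×s → (6.43738,-2.62766) → (6.44,-2.63)

Cross-section at z=18: (2.60,9.91) (-10.15,-2.21) (-0.98,-12.31) (6.44,-2.63)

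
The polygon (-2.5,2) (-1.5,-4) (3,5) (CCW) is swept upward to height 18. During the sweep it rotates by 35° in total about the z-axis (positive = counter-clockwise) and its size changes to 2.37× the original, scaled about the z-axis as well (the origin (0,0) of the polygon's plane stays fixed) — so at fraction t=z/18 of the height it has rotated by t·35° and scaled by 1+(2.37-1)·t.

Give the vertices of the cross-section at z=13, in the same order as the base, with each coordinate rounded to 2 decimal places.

t = z/height = 13/18 = 0.722222
s = 1 + (scale-1)·z/height = 1 + (2.37-1)·13/18 = 1.989444
θ = twist·z/height = 35°·13/18 = 25.2778° = 0.441180 rad
cos θ = 0.904248, sin θ = 0.427007 (intermediates below are computed at full precision and shown rounded to 5 d.p.)
v1: (-2.5,2) → rotate → (-3.11463,0.74098) → ×s → (-6.19639,1.47414) → (-6.20,1.47)
v2: (-1.5,-4) → rotate → (0.35166,-4.25750) → ×s → (0.69960,-8.47007) → (0.70,-8.47)
v3: (3,5) → rotate → (0.57771,5.80226) → ×s → (1.14932,11.54328) → (1.15,11.54)

Cross-section at z=13: (-6.20,1.47) (0.70,-8.47) (1.15,11.54)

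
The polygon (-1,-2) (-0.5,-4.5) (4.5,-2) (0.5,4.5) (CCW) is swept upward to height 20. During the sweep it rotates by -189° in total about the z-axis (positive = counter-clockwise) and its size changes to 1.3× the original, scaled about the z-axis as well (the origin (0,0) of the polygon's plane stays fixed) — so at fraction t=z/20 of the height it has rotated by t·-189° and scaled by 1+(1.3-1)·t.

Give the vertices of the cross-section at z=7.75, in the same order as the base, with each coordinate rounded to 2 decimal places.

t = z/height = 7.75/20 = 0.3875
s = 1 + (scale-1)·z/height = 1 + (1.3-1)·7.75/20 = 1.116250
θ = twist·z/height = -189°·7.75/20 = -73.2375° = -1.278236 rad
cos θ = 0.288405, sin θ = -0.957508 (intermediates below are computed at full precision and shown rounded to 5 d.p.)
v1: (-1,-2) → rotate → (-2.20342,0.38070) → ×s → (-2.45957,0.42495) → (-2.46,0.42)
v2: (-0.5,-4.5) → rotate → (-4.45299,-0.81907) → ×s → (-4.97065,-0.91429) → (-4.97,-0.91)
v3: (4.5,-2) → rotate → (-0.61719,-4.88560) → ×s → (-0.68894,-5.45355) → (-0.69,-5.45)
v4: (0.5,4.5) → rotate → (4.45299,0.81907) → ×s → (4.97065,0.91429) → (4.97,0.91)

Cross-section at z=7.75: (-2.46,0.42) (-4.97,-0.91) (-0.69,-5.45) (4.97,0.91)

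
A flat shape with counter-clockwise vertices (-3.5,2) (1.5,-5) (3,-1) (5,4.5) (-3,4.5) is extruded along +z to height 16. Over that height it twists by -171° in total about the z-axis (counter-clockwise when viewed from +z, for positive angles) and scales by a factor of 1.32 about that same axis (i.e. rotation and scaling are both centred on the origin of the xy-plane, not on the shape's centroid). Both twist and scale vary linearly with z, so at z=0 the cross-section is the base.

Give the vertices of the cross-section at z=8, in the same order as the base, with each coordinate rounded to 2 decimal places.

t = z/height = 8/16 = 0.5
s = 1 + (scale-1)·z/height = 1 + (1.32-1)·8/16 = 1.160000
θ = twist·z/height = -171°·8/16 = -85.5000° = -1.492257 rad
cos θ = 0.078459, sin θ = -0.996917 (intermediates below are computed at full precision and shown rounded to 5 d.p.)
v1: (-3.5,2) → rotate → (1.71923,3.64613) → ×s → (1.99430,4.22951) → (1.99,4.23)
v2: (1.5,-5) → rotate → (-4.86690,-1.88767) → ×s → (-5.64560,-2.18970) → (-5.65,-2.19)
v3: (3,-1) → rotate → (-0.76154,-3.06921) → ×s → (-0.88339,-3.56028) → (-0.88,-3.56)
v4: (5,4.5) → rotate → (4.87842,-4.63152) → ×s → (5.65897,-5.37256) → (5.66,-5.37)
v5: (-3,4.5) → rotate → (4.25075,3.34382) → ×s → (4.93087,3.87883) → (4.93,3.88)

Cross-section at z=8: (1.99,4.23) (-5.65,-2.19) (-0.88,-3.56) (5.66,-5.37) (4.93,3.88)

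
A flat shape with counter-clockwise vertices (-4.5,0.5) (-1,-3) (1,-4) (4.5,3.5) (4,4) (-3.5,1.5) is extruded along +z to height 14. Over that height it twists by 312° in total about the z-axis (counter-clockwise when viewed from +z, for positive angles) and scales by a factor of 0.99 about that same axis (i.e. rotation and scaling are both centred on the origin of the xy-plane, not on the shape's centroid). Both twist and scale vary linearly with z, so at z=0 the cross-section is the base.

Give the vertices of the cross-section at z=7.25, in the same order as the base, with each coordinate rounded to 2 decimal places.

t = z/height = 7.25/14 = 0.517857
s = 1 + (scale-1)·z/height = 1 + (0.99-1)·7.25/14 = 0.994821
θ = twist·z/height = 312°·7.25/14 = 161.5714° = 2.819953 rad
cos θ = -0.948718, sin θ = 0.316122 (intermediates below are computed at full precision and shown rounded to 5 d.p.)
v1: (-4.5,0.5) → rotate → (4.11117,-1.89691) → ×s → (4.08988,-1.88709) → (4.09,-1.89)
v2: (-1,-3) → rotate → (1.89708,2.53003) → ×s → (1.88726,2.51693) → (1.89,2.52)
v3: (1,-4) → rotate → (0.31577,4.11100) → ×s → (0.31413,4.08971) → (0.31,4.09)
v4: (4.5,3.5) → rotate → (-5.37566,-1.89796) → ×s → (-5.34782,-1.88814) → (-5.35,-1.89)
v5: (4,4) → rotate → (-5.05936,-2.53039) → ×s → (-5.03316,-2.51728) → (-5.03,-2.52)
v6: (-3.5,1.5) → rotate → (2.84633,-2.52951) → ×s → (2.83159,-2.51641) → (2.83,-2.52)

Cross-section at z=7.25: (4.09,-1.89) (1.89,2.52) (0.31,4.09) (-5.35,-1.89) (-5.03,-2.52) (2.83,-2.52)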